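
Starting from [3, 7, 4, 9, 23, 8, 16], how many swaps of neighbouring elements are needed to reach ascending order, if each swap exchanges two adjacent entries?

Each adjacent swap fixes exactly one inversion, so the minimum swap count equals the number of inversions.
Count inversions — for each element, later elements that are smaller:
3: none → 0
7: 4 → 1
4: none → 0
9: 8 → 1
23: 8, 16 → 2
8: none → 0
16: none → 0
Total inversions: 0 + 1 + 0 + 1 + 2 + 0 + 0 = 4

4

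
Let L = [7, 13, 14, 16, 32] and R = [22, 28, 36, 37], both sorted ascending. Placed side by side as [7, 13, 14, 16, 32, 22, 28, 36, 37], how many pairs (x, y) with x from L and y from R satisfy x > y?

Take each right-half value and tally the left-half values above it:
r = 22: 32 → 1
r = 28: 32 → 1
r = 36: none → 0
r = 37: none → 0
Cross-inversions: 1 + 1 + 0 + 0 = 2

2 split inversions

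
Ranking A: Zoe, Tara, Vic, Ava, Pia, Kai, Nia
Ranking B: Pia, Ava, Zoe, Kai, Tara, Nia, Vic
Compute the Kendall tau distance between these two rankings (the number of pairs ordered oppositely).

Assign each item its position (1..7) in the first ordering, then rewrite the second ordering as that position sequence:
positions: Zoe→1, Tara→2, Vic→3, Ava→4, Pia→5, Kai→6, Nia→7
second ordering as positions: [5, 4, 1, 6, 2, 7, 3]
Discordant pairs = inversions in this position sequence.
5: 4, 1, 2, 3 → 4
4: 1, 2, 3 → 3
1: 0
6: 2, 3 → 2
2: 0
7: 3 → 1
3: 0
Total: 4 + 3 + 0 + 2 + 0 + 1 + 0 = 10

There are 10 discordant pairs.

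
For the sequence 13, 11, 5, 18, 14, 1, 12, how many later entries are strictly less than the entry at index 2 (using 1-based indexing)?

2 such elements

The element at index 2 is 11.
Elements after it: 5, 18, 14, 1, 12
Those smaller than 11: 5, 1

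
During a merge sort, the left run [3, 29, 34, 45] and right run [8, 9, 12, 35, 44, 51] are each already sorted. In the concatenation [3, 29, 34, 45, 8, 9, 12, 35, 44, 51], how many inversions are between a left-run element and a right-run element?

Count, for every r in R, how many entries of L exceed r:
r = 8: 29, 34, 45 → 3
r = 9: 29, 34, 45 → 3
r = 12: 29, 34, 45 → 3
r = 35: 45 → 1
r = 44: 45 → 1
r = 51: none → 0
Cross-inversions: 3 + 3 + 3 + 1 + 1 + 0 = 11

There are 11 cross-inversions.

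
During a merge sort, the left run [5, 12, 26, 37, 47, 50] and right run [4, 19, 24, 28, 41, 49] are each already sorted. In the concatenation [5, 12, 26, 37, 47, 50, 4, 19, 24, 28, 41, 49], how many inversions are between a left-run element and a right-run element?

20 split inversions

Take each right-half value and tally the left-half values above it:
r = 4: 5, 12, 26, 37, 47, 50 → 6
r = 19: 26, 37, 47, 50 → 4
r = 24: 26, 37, 47, 50 → 4
r = 28: 37, 47, 50 → 3
r = 41: 47, 50 → 2
r = 49: 50 → 1
Cross-inversions: 6 + 4 + 4 + 3 + 2 + 1 = 20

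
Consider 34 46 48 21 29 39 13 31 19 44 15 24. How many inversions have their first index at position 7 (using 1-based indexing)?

The element at index 7 is 13.
Elements after it: 31, 19, 44, 15, 24
None of them are smaller than 13.

0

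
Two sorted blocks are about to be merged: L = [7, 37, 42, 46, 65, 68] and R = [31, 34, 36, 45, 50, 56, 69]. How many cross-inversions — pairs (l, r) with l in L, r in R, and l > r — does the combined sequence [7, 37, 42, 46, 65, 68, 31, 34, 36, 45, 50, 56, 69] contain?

Cross-inversions: 22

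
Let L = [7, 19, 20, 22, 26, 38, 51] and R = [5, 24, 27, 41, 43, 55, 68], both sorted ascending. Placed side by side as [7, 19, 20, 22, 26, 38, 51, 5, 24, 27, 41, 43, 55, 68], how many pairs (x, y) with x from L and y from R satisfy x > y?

14

For each element r of the right run, count left-run elements greater than r:
r = 5: 7, 19, 20, 22, 26, 38, 51 → 7
r = 24: 26, 38, 51 → 3
r = 27: 38, 51 → 2
r = 41: 51 → 1
r = 43: 51 → 1
r = 55: none → 0
r = 68: none → 0
Cross-inversions: 7 + 3 + 2 + 1 + 1 + 0 + 0 = 14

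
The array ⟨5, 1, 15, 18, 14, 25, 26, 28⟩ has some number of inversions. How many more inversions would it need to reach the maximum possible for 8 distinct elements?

25 inversions short

Maximum inversions for 8 distinct elements is C(8, 2) = 8·7/2 = 28.
Current inversions — for each element, count later smaller elements:
5: 1
1: 0
15: 1
18: 1
14: 0
25: 0
26: 0
28: 0
Current total: 1 + 0 + 1 + 1 + 0 + 0 + 0 + 0 = 3
Shortfall: 28 − 3 = 25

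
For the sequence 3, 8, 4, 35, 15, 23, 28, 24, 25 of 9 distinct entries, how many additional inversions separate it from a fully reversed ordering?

28 inversions short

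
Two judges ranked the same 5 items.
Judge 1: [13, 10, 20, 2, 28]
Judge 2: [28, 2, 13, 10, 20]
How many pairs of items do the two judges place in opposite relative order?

Assign each item its position (1..5) in the first ordering, then rewrite the second ordering as that position sequence:
positions: 13→1, 10→2, 20→3, 2→4, 28→5
second ordering as positions: [5, 4, 1, 2, 3]
Discordant pairs = inversions in this position sequence.
5: 4, 1, 2, 3 → 4
4: 1, 2, 3 → 3
1: 0
2: 0
3: 0
Total: 4 + 3 + 0 + 0 + 0 = 7

7 discordant pairs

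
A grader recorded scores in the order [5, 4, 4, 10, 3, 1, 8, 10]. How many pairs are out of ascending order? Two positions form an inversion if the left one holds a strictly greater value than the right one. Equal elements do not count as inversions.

Element-by-element contributions:
5 → 4, 4, 3, 1 → 4
4 → 3, 1 → 2
4 → 3, 1 → 2
10 → 3, 1, 8 → 3
3 → 1 → 1
1 → none → 0
8 → none → 0
10 → none → 0
Sum: 4 + 2 + 2 + 3 + 1 + 0 + 0 + 0 = 12

Out-of-order pairs: 12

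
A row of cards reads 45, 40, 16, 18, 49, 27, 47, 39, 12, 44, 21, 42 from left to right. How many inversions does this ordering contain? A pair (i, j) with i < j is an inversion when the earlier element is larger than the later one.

35 inversions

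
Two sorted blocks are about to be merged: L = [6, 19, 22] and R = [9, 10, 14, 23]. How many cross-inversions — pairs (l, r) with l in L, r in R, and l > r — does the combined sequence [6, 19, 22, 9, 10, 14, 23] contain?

6

Take each right-half value and tally the left-half values above it:
r = 9: 19, 22 → 2
r = 10: 19, 22 → 2
r = 14: 19, 22 → 2
r = 23: none → 0
Cross-inversions: 2 + 2 + 2 + 0 = 6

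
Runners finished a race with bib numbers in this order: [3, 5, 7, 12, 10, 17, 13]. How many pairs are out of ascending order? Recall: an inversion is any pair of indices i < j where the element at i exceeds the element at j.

There are 2 out-of-order pairs.

Out-of-order index pairs (0-indexed):
(3,4): 12 > 10
(5,6): 17 > 13
That's 2 pairs.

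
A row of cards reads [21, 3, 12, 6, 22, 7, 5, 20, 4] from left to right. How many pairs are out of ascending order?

Count, for each position, how many later elements it exceeds:
21 → 3, 12, 6, 7, 5, 20, 4 → 7
3 → none → 0
12 → 6, 7, 5, 4 → 4
6 → 5, 4 → 2
22 → 7, 5, 20, 4 → 4
7 → 5, 4 → 2
5 → 4 → 1
20 → 4 → 1
4 → none → 0
Sum: 7 + 0 + 4 + 2 + 4 + 2 + 1 + 1 + 0 = 21

21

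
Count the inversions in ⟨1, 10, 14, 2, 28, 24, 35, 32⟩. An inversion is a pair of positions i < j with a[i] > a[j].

4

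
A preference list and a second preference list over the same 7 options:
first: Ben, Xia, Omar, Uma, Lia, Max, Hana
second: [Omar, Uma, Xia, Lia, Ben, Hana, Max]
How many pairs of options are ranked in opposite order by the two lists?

Assign each item its position (1..7) in the first ordering, then rewrite the second ordering as that position sequence:
positions: Ben→1, Xia→2, Omar→3, Uma→4, Lia→5, Max→6, Hana→7
second ordering as positions: [3, 4, 2, 5, 1, 7, 6]
Discordant pairs = inversions in this position sequence.
3: 2, 1 → 2
4: 2, 1 → 2
2: 1 → 1
5: 1 → 1
1: 0
7: 6 → 1
6: 0
Total: 2 + 2 + 1 + 1 + 0 + 1 + 0 = 7

There are 7 pairs.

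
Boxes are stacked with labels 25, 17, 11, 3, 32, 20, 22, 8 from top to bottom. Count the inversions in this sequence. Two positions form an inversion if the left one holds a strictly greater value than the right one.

For each element, count later entries that are smaller:
25: 6
17: 3
11: 2
3: 0
32: 3
20: 1
22: 1
8: 0
Sum: 6 + 3 + 2 + 0 + 3 + 1 + 1 + 0 = 16

16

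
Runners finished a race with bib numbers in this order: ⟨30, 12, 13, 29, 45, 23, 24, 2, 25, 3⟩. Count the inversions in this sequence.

27

For each element, count later entries that are smaller:
30: 8
12: 2
13: 2
29: 5
45: 5
23: 2
24: 2
2: 0
25: 1
3: 0
Sum: 8 + 2 + 2 + 5 + 5 + 2 + 2 + 0 + 1 + 0 = 27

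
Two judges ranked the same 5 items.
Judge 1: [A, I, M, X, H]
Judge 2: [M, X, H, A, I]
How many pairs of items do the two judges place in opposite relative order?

6

Assign each item its position (1..5) in the first ordering, then rewrite the second ordering as that position sequence:
positions: A→1, I→2, M→3, X→4, H→5
second ordering as positions: [3, 4, 5, 1, 2]
Discordant pairs = inversions in this position sequence.
3: 1, 2 → 2
4: 1, 2 → 2
5: 1, 2 → 2
1: 0
2: 0
Total: 2 + 2 + 2 + 0 + 0 = 6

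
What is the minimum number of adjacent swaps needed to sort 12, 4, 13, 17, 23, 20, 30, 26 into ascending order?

Minimum adjacent swaps = number of inversions (each swap of adjacent out-of-order elements removes one inversion and no swap can remove more).
Count inversions — for each element, later elements that are smaller:
12: 4 → 1
4: none → 0
13: none → 0
17: none → 0
23: 20 → 1
20: none → 0
30: 26 → 1
26: none → 0
Total inversions: 1 + 0 + 0 + 0 + 1 + 0 + 1 + 0 = 3

Swaps: 3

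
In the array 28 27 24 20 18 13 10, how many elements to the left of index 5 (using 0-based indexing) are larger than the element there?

5

The element at index 5 is 13.
Elements before it: 28, 27, 24, 20, 18
Those larger than 13: 28, 27, 24, 20, 18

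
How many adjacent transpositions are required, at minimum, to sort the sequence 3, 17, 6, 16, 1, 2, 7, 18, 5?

Each adjacent swap fixes exactly one inversion, so the minimum swap count equals the number of inversions.
Count inversions — for each element, later elements that are smaller:
3: 1, 2 → 2
17: 6, 16, 1, 2, 7, 5 → 6
6: 1, 2, 5 → 3
16: 1, 2, 7, 5 → 4
1: none → 0
2: none → 0
7: 5 → 1
18: 5 → 1
5: none → 0
Total inversions: 2 + 6 + 3 + 4 + 0 + 0 + 1 + 1 + 0 = 17

There are 17 swaps.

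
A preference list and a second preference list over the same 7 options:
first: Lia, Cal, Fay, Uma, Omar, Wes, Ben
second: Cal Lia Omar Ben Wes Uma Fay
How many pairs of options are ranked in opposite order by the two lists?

Assign each item its position (1..7) in the first ordering, then rewrite the second ordering as that position sequence:
positions: Lia→1, Cal→2, Fay→3, Uma→4, Omar→5, Wes→6, Ben→7
second ordering as positions: [2, 1, 5, 7, 6, 4, 3]
Discordant pairs = inversions in this position sequence.
2: 1 → 1
1: 0
5: 4, 3 → 2
7: 6, 4, 3 → 3
6: 4, 3 → 2
4: 3 → 1
3: 0
Total: 1 + 0 + 2 + 3 + 2 + 1 + 0 = 9

There are 9 pairs.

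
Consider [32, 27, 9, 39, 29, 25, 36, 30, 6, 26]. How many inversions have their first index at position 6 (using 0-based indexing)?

The element at index 6 is 36.
Elements after it: 30, 6, 26
Those smaller than 36: 30, 6, 26

3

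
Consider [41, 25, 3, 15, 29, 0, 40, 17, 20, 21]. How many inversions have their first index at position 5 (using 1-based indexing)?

The element at index 5 is 29.
Elements after it: 0, 40, 17, 20, 21
Those smaller than 29: 0, 17, 20, 21

4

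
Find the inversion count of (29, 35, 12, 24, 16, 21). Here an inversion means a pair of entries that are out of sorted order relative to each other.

10

Out-of-order index pairs (0-indexed):
(0,2): 29 > 12
(0,3): 29 > 24
(0,4): 29 > 16
(0,5): 29 > 21
(1,2): 35 > 12
(1,3): 35 > 24
(1,4): 35 > 16
(1,5): 35 > 21
(3,4): 24 > 16
(3,5): 24 > 21
That's 10 pairs.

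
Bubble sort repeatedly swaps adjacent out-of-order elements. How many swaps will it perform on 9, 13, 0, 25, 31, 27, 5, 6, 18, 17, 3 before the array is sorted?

Each adjacent swap fixes exactly one inversion, so the minimum swap count equals the number of inversions.
Count inversions — for each element, later elements that are smaller:
9: 0, 5, 6, 3 → 4
13: 0, 5, 6, 3 → 4
0: none → 0
25: 5, 6, 18, 17, 3 → 5
31: 27, 5, 6, 18, 17, 3 → 6
27: 5, 6, 18, 17, 3 → 5
5: 3 → 1
6: 3 → 1
18: 17, 3 → 2
17: 3 → 1
3: none → 0
Total inversions: 4 + 4 + 0 + 5 + 6 + 5 + 1 + 1 + 2 + 1 + 0 = 29

29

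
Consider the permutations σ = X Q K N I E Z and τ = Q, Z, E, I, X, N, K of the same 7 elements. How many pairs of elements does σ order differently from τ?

Assign each item its position (1..7) in the first ordering, then rewrite the second ordering as that position sequence:
positions: X→1, Q→2, K→3, N→4, I→5, E→6, Z→7
second ordering as positions: [2, 7, 6, 5, 1, 4, 3]
Discordant pairs = inversions in this position sequence.
2: 1 → 1
7: 6, 5, 1, 4, 3 → 5
6: 5, 1, 4, 3 → 4
5: 1, 4, 3 → 3
1: 0
4: 3 → 1
3: 0
Total: 1 + 5 + 4 + 3 + 0 + 1 + 0 = 14

14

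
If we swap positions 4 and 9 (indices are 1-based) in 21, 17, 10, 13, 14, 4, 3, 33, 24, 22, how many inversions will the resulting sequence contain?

Positions 4 and 9 hold 13 and 24; after swapping, the array is [21, 17, 10, 24, 14, 4, 3, 33, 13, 22].
For each element, count later entries that are smaller:
21: 6
17: 5
10: 2
24: 5
14: 3
4: 1
3: 0
33: 2
13: 0
22: 0
Sum: 6 + 5 + 2 + 5 + 3 + 1 + 0 + 2 + 0 + 0 = 24

24 inversions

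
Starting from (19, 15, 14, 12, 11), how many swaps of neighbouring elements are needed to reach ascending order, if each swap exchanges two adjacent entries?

Minimum adjacent swaps = number of inversions (each swap of adjacent out-of-order elements removes one inversion and no swap can remove more).
Count inversions — for each element, later elements that are smaller:
19: 15, 14, 12, 11 → 4
15: 14, 12, 11 → 3
14: 12, 11 → 2
12: 11 → 1
11: none → 0
Total inversions: 4 + 3 + 2 + 1 + 0 = 10

10 swaps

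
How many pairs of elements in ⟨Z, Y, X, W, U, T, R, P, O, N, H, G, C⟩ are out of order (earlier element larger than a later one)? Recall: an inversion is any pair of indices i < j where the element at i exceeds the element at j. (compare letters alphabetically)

78

Sweep left to right; for each value list the smaller values that follow it:
Z: 12
Y: 11
X: 10
W: 9
U: 8
T: 7
R: 6
P: 5
O: 4
N: 3
H: 2
G: 1
C: 0
Sum: 12 + 11 + 10 + 9 + 8 + 7 + 6 + 5 + 4 + 3 + 2 + 1 + 0 = 78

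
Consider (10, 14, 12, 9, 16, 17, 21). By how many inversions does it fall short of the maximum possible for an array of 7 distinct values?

17

Maximum inversions for 7 distinct elements is C(7, 2) = 7·6/2 = 21.
Current inversions — for each element, count later smaller elements:
10: 1
14: 2
12: 1
9: 0
16: 0
17: 0
21: 0
Current total: 1 + 2 + 1 + 0 + 0 + 0 + 0 = 4
Shortfall: 21 − 4 = 17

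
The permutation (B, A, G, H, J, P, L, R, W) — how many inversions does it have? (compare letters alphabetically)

2 inversions

Element-by-element contributions:
B: 1
A: 0
G: 0
H: 0
J: 0
P: 1
L: 0
R: 0
W: 0
Sum: 1 + 0 + 0 + 0 + 0 + 1 + 0 + 0 + 0 = 2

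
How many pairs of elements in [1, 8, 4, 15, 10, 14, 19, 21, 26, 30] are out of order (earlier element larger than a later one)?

3 out-of-order pairs

Count, for each position, how many later elements it exceeds:
1 → none → 0
8 → 4 → 1
4 → none → 0
15 → 10, 14 → 2
10 → none → 0
14 → none → 0
19 → none → 0
21 → none → 0
26 → none → 0
30 → none → 0
Sum: 0 + 1 + 0 + 2 + 0 + 0 + 0 + 0 + 0 + 0 = 3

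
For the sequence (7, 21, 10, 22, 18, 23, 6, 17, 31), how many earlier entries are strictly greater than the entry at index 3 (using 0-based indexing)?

0

The element at index 3 is 22.
Elements before it: 7, 21, 10
None of them are larger than 22.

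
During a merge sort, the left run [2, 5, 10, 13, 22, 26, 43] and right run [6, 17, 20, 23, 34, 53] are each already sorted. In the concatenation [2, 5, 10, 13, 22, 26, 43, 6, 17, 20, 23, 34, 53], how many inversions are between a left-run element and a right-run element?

Split inversions: 14

For each element r of the right run, count left-run elements greater than r:
r = 6: 10, 13, 22, 26, 43 → 5
r = 17: 22, 26, 43 → 3
r = 20: 22, 26, 43 → 3
r = 23: 26, 43 → 2
r = 34: 43 → 1
r = 53: none → 0
Cross-inversions: 5 + 3 + 3 + 2 + 1 + 0 = 14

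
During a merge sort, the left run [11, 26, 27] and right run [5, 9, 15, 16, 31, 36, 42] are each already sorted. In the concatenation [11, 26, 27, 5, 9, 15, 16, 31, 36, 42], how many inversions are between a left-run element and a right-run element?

There are 10 cross-inversions.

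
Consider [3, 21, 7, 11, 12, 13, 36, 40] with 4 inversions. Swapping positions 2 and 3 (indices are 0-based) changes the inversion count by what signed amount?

Positions 2 and 3 hold 7 and 11; after swapping, the array is [3, 21, 11, 7, 12, 13, 36, 40].
Element-by-element contributions:
3 → none → 0
21 → 11, 7, 12, 13 → 4
11 → 7 → 1
7 → none → 0
12 → none → 0
13 → none → 0
36 → none → 0
40 → none → 0
Sum: 0 + 4 + 1 + 0 + 0 + 0 + 0 + 0 = 5
Change: 5 − 4 = +1

+1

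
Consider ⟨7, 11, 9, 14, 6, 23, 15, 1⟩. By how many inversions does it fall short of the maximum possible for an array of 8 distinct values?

Maximum inversions for 8 distinct elements is C(8, 2) = 8·7/2 = 28.
Current inversions — for each element, count later smaller elements:
7: 2
11: 3
9: 2
14: 2
6: 1
23: 2
15: 1
1: 0
Current total: 2 + 3 + 2 + 2 + 1 + 2 + 1 + 0 = 13
Shortfall: 28 − 13 = 15

15 inversions short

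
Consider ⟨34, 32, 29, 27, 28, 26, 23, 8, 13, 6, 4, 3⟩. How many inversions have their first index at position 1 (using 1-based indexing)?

The element at index 1 is 34.
Elements after it: 32, 29, 27, 28, 26, 23, 8, 13, 6, 4, 3
Those smaller than 34: 32, 29, 27, 28, 26, 23, 8, 13, 6, 4, 3

11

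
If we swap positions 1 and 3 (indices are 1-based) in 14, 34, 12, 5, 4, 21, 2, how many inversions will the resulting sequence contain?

Positions 1 and 3 hold 14 and 12; after swapping, the array is [12, 34, 14, 5, 4, 21, 2].
Element-by-element contributions:
12: 3
34: 5
14: 3
5: 2
4: 1
21: 1
2: 0
Sum: 3 + 5 + 3 + 2 + 1 + 1 + 0 = 15

15 inversions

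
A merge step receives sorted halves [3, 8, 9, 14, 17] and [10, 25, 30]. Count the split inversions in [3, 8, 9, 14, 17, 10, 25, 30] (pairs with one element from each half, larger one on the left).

2 cross-inversions

For each element r of the right run, count left-run elements greater than r:
r = 10: 14, 17 → 2
r = 25: none → 0
r = 30: none → 0
Cross-inversions: 2 + 0 + 0 = 2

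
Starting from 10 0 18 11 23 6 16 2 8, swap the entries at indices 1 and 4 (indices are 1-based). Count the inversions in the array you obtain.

20 inversions

Positions 1 and 4 hold 10 and 11; after swapping, the array is [11, 0, 18, 10, 23, 6, 16, 2, 8].
Sweep left to right; for each value list the smaller values that follow it:
11: 5
0: 0
18: 5
10: 3
23: 4
6: 1
16: 2
2: 0
8: 0
Sum: 5 + 0 + 5 + 3 + 4 + 1 + 2 + 0 + 0 = 20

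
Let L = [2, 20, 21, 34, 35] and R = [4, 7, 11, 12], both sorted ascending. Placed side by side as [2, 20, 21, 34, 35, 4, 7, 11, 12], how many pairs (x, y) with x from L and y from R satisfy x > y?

16 split inversions

For each element r of the right run, count left-run elements greater than r:
r = 4: 20, 21, 34, 35 → 4
r = 7: 20, 21, 34, 35 → 4
r = 11: 20, 21, 34, 35 → 4
r = 12: 20, 21, 34, 35 → 4
Cross-inversions: 4 + 4 + 4 + 4 = 16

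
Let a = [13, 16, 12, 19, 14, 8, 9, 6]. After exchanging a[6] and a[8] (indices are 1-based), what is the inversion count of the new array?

20

Positions 6 and 8 hold 8 and 6; after swapping, the array is [13, 16, 12, 19, 14, 6, 9, 8].
Element-by-element contributions:
13 → 12, 6, 9, 8 → 4
16 → 12, 14, 6, 9, 8 → 5
12 → 6, 9, 8 → 3
19 → 14, 6, 9, 8 → 4
14 → 6, 9, 8 → 3
6 → none → 0
9 → 8 → 1
8 → none → 0
Sum: 4 + 5 + 3 + 4 + 3 + 0 + 1 + 0 = 20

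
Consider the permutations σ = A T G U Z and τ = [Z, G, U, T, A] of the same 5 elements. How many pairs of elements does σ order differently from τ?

Assign each item its position (1..5) in the first ordering, then rewrite the second ordering as that position sequence:
positions: A→1, T→2, G→3, U→4, Z→5
second ordering as positions: [5, 3, 4, 2, 1]
Discordant pairs = inversions in this position sequence.
5: 3, 4, 2, 1 → 4
3: 2, 1 → 2
4: 2, 1 → 2
2: 1 → 1
1: 0
Total: 4 + 2 + 2 + 1 + 0 = 9

There are 9 discordant pairs.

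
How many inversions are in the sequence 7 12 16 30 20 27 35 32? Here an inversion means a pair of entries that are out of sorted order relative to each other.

Sweep left to right; for each value list the smaller values that follow it:
7: 0
12: 0
16: 0
30: 2
20: 0
27: 0
35: 1
32: 0
Sum: 0 + 0 + 0 + 2 + 0 + 0 + 1 + 0 = 3

3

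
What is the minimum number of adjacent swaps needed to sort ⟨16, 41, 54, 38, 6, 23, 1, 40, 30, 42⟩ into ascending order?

Minimum adjacent swaps = number of inversions (each swap of adjacent out-of-order elements removes one inversion and no swap can remove more).
Count inversions — for each element, later elements that are smaller:
16: 6, 1 → 2
41: 38, 6, 23, 1, 40, 30 → 6
54: 38, 6, 23, 1, 40, 30, 42 → 7
38: 6, 23, 1, 30 → 4
6: 1 → 1
23: 1 → 1
1: none → 0
40: 30 → 1
30: none → 0
42: none → 0
Total inversions: 2 + 6 + 7 + 4 + 1 + 1 + 0 + 1 + 0 + 0 = 22

22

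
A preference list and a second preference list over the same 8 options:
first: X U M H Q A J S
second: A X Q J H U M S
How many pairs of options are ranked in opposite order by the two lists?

There are 13 pairs.

Assign each item its position (1..8) in the first ordering, then rewrite the second ordering as that position sequence:
positions: X→1, U→2, M→3, H→4, Q→5, A→6, J→7, S→8
second ordering as positions: [6, 1, 5, 7, 4, 2, 3, 8]
Discordant pairs = inversions in this position sequence.
6: 1, 5, 4, 2, 3 → 5
1: 0
5: 4, 2, 3 → 3
7: 4, 2, 3 → 3
4: 2, 3 → 2
2: 0
3: 0
8: 0
Total: 5 + 0 + 3 + 3 + 2 + 0 + 0 + 0 = 13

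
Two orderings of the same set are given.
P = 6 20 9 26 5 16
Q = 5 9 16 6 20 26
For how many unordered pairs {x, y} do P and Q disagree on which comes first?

9

Assign each item its position (1..6) in the first ordering, then rewrite the second ordering as that position sequence:
positions: 6→1, 20→2, 9→3, 26→4, 5→5, 16→6
second ordering as positions: [5, 3, 6, 1, 2, 4]
Discordant pairs = inversions in this position sequence.
5: 3, 1, 2, 4 → 4
3: 1, 2 → 2
6: 1, 2, 4 → 3
1: 0
2: 0
4: 0
Total: 4 + 2 + 3 + 0 + 0 + 0 = 9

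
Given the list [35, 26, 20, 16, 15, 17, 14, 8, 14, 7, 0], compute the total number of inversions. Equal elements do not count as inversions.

51 out-of-order pairs

Sweep left to right; for each value list the smaller values that follow it:
35: 10
26: 9
20: 8
16: 6
15: 5
17: 5
14: 3
8: 2
14: 2
7: 1
0: 0
Sum: 10 + 9 + 8 + 6 + 5 + 5 + 3 + 2 + 2 + 1 + 0 = 51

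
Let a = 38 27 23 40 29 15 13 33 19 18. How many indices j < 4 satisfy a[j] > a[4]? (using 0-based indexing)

2

The element at index 4 is 29.
Elements before it: 38, 27, 23, 40
Those larger than 29: 38, 40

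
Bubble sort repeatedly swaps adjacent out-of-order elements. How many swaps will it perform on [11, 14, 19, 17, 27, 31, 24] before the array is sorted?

Minimum adjacent swaps = number of inversions (each swap of adjacent out-of-order elements removes one inversion and no swap can remove more).
Count inversions — for each element, later elements that are smaller:
11: none → 0
14: none → 0
19: 17 → 1
17: none → 0
27: 24 → 1
31: 24 → 1
24: none → 0
Total inversions: 0 + 0 + 1 + 0 + 1 + 1 + 0 = 3

3 adjacent swaps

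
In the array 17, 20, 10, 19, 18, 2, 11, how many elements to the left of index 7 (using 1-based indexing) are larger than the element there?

4

The element at index 7 is 11.
Elements before it: 17, 20, 10, 19, 18, 2
Those larger than 11: 17, 20, 19, 18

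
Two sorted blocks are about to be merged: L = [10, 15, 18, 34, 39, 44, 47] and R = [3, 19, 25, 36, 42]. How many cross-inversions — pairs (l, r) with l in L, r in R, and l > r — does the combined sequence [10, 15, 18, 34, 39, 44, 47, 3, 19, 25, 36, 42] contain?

20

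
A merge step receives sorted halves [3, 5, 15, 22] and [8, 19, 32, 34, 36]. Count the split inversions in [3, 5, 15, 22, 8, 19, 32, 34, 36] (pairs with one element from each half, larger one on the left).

Count, for every r in R, how many entries of L exceed r:
r = 8: 15, 22 → 2
r = 19: 22 → 1
r = 32: none → 0
r = 34: none → 0
r = 36: none → 0
Cross-inversions: 2 + 1 + 0 + 0 + 0 = 3

3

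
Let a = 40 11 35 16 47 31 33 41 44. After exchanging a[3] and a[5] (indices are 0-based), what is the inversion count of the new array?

13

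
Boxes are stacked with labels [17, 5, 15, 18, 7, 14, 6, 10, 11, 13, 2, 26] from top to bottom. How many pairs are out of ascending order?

35

Count, for each position, how many later elements it exceeds:
17 → 5, 15, 7, 14, 6, 10, 11, 13, 2 → 9
5 → 2 → 1
15 → 7, 14, 6, 10, 11, 13, 2 → 7
18 → 7, 14, 6, 10, 11, 13, 2 → 7
7 → 6, 2 → 2
14 → 6, 10, 11, 13, 2 → 5
6 → 2 → 1
10 → 2 → 1
11 → 2 → 1
13 → 2 → 1
2 → none → 0
26 → none → 0
Sum: 9 + 1 + 7 + 7 + 2 + 5 + 1 + 1 + 1 + 1 + 0 + 0 = 35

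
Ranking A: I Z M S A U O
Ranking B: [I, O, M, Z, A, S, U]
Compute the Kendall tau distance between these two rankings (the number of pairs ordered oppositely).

7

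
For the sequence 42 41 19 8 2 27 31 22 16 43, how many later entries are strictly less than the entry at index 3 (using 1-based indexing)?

The element at index 3 is 19.
Elements after it: 8, 2, 27, 31, 22, 16, 43
Those smaller than 19: 8, 2, 16

3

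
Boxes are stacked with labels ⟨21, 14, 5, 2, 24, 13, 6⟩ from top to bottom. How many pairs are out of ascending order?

Element-by-element contributions:
21 → 14, 5, 2, 13, 6 → 5
14 → 5, 2, 13, 6 → 4
5 → 2 → 1
2 → none → 0
24 → 13, 6 → 2
13 → 6 → 1
6 → none → 0
Sum: 5 + 4 + 1 + 0 + 2 + 1 + 0 = 13

13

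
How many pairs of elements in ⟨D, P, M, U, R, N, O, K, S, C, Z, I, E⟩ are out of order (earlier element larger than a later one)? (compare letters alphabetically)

Sweep left to right; for each value list the smaller values that follow it:
D → C → 1
P → M, N, O, K, C, I, E → 7
M → K, C, I, E → 4
U → R, N, O, K, S, C, I, E → 8
R → N, O, K, C, I, E → 6
N → K, C, I, E → 4
O → K, C, I, E → 4
K → C, I, E → 3
S → C, I, E → 3
C → none → 0
Z → I, E → 2
I → E → 1
E → none → 0
Sum: 1 + 7 + 4 + 8 + 6 + 4 + 4 + 3 + 3 + 0 + 2 + 1 + 0 = 43

Inversions: 43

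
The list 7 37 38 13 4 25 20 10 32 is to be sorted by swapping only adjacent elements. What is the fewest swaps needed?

There are 18 adjacent swaps.

The minimum number of adjacent swaps to sort an array equals its inversion count, since every such swap removes exactly one inversion.
Count inversions — for each element, later elements that are smaller:
7: 4 → 1
37: 13, 4, 25, 20, 10, 32 → 6
38: 13, 4, 25, 20, 10, 32 → 6
13: 4, 10 → 2
4: none → 0
25: 20, 10 → 2
20: 10 → 1
10: none → 0
32: none → 0
Total inversions: 1 + 6 + 6 + 2 + 0 + 2 + 1 + 0 + 0 = 18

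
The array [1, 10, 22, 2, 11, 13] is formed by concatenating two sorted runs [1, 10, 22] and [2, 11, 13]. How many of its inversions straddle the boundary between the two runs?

Count, for every r in R, how many entries of L exceed r:
r = 2: 10, 22 → 2
r = 11: 22 → 1
r = 13: 22 → 1
Cross-inversions: 2 + 1 + 1 = 4

4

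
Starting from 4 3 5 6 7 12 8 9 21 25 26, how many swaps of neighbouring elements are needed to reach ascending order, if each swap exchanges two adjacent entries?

There are 3 adjacent swaps.

The minimum number of adjacent swaps to sort an array equals its inversion count, since every such swap removes exactly one inversion.
Count inversions — for each element, later elements that are smaller:
4: 3 → 1
3: none → 0
5: none → 0
6: none → 0
7: none → 0
12: 8, 9 → 2
8: none → 0
9: none → 0
21: none → 0
25: none → 0
26: none → 0
Total inversions: 1 + 0 + 0 + 0 + 0 + 2 + 0 + 0 + 0 + 0 + 0 = 3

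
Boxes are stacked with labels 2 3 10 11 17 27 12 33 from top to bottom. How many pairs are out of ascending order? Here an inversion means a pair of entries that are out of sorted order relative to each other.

Element-by-element contributions:
2 → none → 0
3 → none → 0
10 → none → 0
11 → none → 0
17 → 12 → 1
27 → 12 → 1
12 → none → 0
33 → none → 0
Sum: 0 + 0 + 0 + 0 + 1 + 1 + 0 + 0 = 2

2 inversions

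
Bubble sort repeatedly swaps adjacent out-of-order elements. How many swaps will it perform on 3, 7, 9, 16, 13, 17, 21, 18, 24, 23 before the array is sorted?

Minimum adjacent swaps = number of inversions (each swap of adjacent out-of-order elements removes one inversion and no swap can remove more).
Count inversions — for each element, later elements that are smaller:
3: none → 0
7: none → 0
9: none → 0
16: 13 → 1
13: none → 0
17: none → 0
21: 18 → 1
18: none → 0
24: 23 → 1
23: none → 0
Total inversions: 0 + 0 + 0 + 1 + 0 + 0 + 1 + 0 + 1 + 0 = 3

3 adjacent swaps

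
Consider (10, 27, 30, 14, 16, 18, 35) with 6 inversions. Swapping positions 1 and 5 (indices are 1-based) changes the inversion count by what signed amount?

Positions 1 and 5 hold 10 and 16; after swapping, the array is [16, 27, 30, 14, 10, 18, 35].
For each element, count later entries that are smaller:
16 → 14, 10 → 2
27 → 14, 10, 18 → 3
30 → 14, 10, 18 → 3
14 → 10 → 1
10 → none → 0
18 → none → 0
35 → none → 0
Sum: 2 + 3 + 3 + 1 + 0 + 0 + 0 = 9
Change: 9 − 6 = +3

+3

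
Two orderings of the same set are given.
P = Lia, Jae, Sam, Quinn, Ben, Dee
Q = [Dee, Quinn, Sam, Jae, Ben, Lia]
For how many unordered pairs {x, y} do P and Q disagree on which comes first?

12

Assign each item its position (1..6) in the first ordering, then rewrite the second ordering as that position sequence:
positions: Lia→1, Jae→2, Sam→3, Quinn→4, Ben→5, Dee→6
second ordering as positions: [6, 4, 3, 2, 5, 1]
Discordant pairs = inversions in this position sequence.
6: 4, 3, 2, 5, 1 → 5
4: 3, 2, 1 → 3
3: 2, 1 → 2
2: 1 → 1
5: 1 → 1
1: 0
Total: 5 + 3 + 2 + 1 + 1 + 0 = 12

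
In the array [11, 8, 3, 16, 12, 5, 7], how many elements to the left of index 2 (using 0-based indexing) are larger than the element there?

2

The element at index 2 is 3.
Elements before it: 11, 8
Those larger than 3: 11, 8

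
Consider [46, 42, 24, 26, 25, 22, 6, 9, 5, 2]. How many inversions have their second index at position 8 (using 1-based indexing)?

The element at index 8 is 9.
Elements before it: 46, 42, 24, 26, 25, 22, 6
Those larger than 9: 46, 42, 24, 26, 25, 22

6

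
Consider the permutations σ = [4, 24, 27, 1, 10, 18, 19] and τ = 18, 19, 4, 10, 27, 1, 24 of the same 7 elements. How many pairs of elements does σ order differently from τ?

15 discordant pairs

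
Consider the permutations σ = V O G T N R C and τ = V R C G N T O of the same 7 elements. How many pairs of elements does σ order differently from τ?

12 discordant pairs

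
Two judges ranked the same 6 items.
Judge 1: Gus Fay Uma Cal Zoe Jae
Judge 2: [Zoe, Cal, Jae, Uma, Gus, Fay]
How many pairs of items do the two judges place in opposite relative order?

Discordant pairs: 12

Assign each item its position (1..6) in the first ordering, then rewrite the second ordering as that position sequence:
positions: Gus→1, Fay→2, Uma→3, Cal→4, Zoe→5, Jae→6
second ordering as positions: [5, 4, 6, 3, 1, 2]
Discordant pairs = inversions in this position sequence.
5: 4, 3, 1, 2 → 4
4: 3, 1, 2 → 3
6: 3, 1, 2 → 3
3: 1, 2 → 2
1: 0
2: 0
Total: 4 + 3 + 3 + 2 + 0 + 0 = 12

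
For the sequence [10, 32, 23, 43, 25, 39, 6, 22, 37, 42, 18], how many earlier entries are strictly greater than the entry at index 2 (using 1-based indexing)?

0

The element at index 2 is 32.
Elements before it: 10
None of them are larger than 32.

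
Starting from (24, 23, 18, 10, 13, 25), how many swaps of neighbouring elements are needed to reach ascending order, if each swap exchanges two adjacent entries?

9 swaps

The minimum number of adjacent swaps to sort an array equals its inversion count, since every such swap removes exactly one inversion.
Count inversions — for each element, later elements that are smaller:
24: 23, 18, 10, 13 → 4
23: 18, 10, 13 → 3
18: 10, 13 → 2
10: none → 0
13: none → 0
25: none → 0
Total inversions: 4 + 3 + 2 + 0 + 0 + 0 = 9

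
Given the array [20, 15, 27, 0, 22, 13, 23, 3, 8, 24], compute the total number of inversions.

23

Sweep left to right; for each value list the smaller values that follow it:
20: 5
15: 4
27: 7
0: 0
22: 3
13: 2
23: 2
3: 0
8: 0
24: 0
Sum: 5 + 4 + 7 + 0 + 3 + 2 + 2 + 0 + 0 + 0 = 23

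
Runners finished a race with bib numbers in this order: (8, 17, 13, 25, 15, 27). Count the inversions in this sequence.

3

Listing every pair i<j with a[i]>a[j] (using 1-based positions):
(2,3): 17 > 13
(2,5): 17 > 15
(4,5): 25 > 15
That's 3 pairs.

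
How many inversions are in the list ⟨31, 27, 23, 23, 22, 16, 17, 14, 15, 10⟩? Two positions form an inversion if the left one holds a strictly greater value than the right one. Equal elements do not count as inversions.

Out-of-order pairs: 42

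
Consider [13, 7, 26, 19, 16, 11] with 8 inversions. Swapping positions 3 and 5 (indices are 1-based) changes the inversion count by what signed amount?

Positions 3 and 5 hold 26 and 16; after swapping, the array is [13, 7, 16, 19, 26, 11].
Element-by-element contributions:
13 → 7, 11 → 2
7 → none → 0
16 → 11 → 1
19 → 11 → 1
26 → 11 → 1
11 → none → 0
Sum: 2 + 0 + 1 + 1 + 1 + 0 = 5
Change: 5 − 8 = -3

-3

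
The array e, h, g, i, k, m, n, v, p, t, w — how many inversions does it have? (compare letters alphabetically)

3 inversions

For each element, count later entries that are smaller:
e → none → 0
h → g → 1
g → none → 0
i → none → 0
k → none → 0
m → none → 0
n → none → 0
v → p, t → 2
p → none → 0
t → none → 0
w → none → 0
Sum: 0 + 1 + 0 + 0 + 0 + 0 + 0 + 2 + 0 + 0 + 0 = 3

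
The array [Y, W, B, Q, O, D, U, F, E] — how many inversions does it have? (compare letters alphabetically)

25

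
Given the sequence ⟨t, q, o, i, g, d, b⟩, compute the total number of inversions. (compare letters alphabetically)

21

For each element, count later entries that are smaller:
t → q, o, i, g, d, b → 6
q → o, i, g, d, b → 5
o → i, g, d, b → 4
i → g, d, b → 3
g → d, b → 2
d → b → 1
b → none → 0
Sum: 6 + 5 + 4 + 3 + 2 + 1 + 0 = 21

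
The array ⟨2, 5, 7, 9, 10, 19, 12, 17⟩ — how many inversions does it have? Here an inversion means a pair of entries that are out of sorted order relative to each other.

There are 2 out-of-order pairs.

Sweep left to right; for each value list the smaller values that follow it:
2 → none → 0
5 → none → 0
7 → none → 0
9 → none → 0
10 → none → 0
19 → 12, 17 → 2
12 → none → 0
17 → none → 0
Sum: 0 + 0 + 0 + 0 + 0 + 2 + 0 + 0 = 2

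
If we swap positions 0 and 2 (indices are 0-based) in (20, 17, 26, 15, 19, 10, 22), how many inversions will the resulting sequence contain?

Positions 0 and 2 hold 20 and 26; after swapping, the array is [26, 17, 20, 15, 19, 10, 22].
Count, for each position, how many later elements it exceeds:
26 → 17, 20, 15, 19, 10, 22 → 6
17 → 15, 10 → 2
20 → 15, 19, 10 → 3
15 → 10 → 1
19 → 10 → 1
10 → none → 0
22 → none → 0
Sum: 6 + 2 + 3 + 1 + 1 + 0 + 0 = 13

13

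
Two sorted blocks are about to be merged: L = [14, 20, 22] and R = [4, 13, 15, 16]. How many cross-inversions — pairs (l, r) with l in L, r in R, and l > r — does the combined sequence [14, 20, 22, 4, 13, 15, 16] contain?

10

Count, for every r in R, how many entries of L exceed r:
r = 4: 14, 20, 22 → 3
r = 13: 14, 20, 22 → 3
r = 15: 20, 22 → 2
r = 16: 20, 22 → 2
Cross-inversions: 3 + 3 + 2 + 2 = 10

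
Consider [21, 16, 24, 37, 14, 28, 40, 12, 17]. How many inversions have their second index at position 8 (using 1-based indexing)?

The element at index 8 is 12.
Elements before it: 21, 16, 24, 37, 14, 28, 40
Those larger than 12: 21, 16, 24, 37, 14, 28, 40

7 such elements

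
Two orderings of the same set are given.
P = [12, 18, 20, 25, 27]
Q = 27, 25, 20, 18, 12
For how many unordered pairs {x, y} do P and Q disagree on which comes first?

Assign each item its position (1..5) in the first ordering, then rewrite the second ordering as that position sequence:
positions: 12→1, 18→2, 20→3, 25→4, 27→5
second ordering as positions: [5, 4, 3, 2, 1]
Discordant pairs = inversions in this position sequence.
5: 4, 3, 2, 1 → 4
4: 3, 2, 1 → 3
3: 2, 1 → 2
2: 1 → 1
1: 0
Total: 4 + 3 + 2 + 1 + 0 = 10

There are 10 disagreeing pairs.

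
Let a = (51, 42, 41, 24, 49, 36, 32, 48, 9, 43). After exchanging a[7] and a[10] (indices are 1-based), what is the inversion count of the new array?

30 inversions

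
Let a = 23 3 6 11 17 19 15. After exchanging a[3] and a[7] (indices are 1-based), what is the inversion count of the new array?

Positions 3 and 7 hold 6 and 15; after swapping, the array is [23, 3, 15, 11, 17, 19, 6].
Element-by-element contributions:
23: 6
3: 0
15: 2
11: 1
17: 1
19: 1
6: 0
Sum: 6 + 0 + 2 + 1 + 1 + 1 + 0 = 11

11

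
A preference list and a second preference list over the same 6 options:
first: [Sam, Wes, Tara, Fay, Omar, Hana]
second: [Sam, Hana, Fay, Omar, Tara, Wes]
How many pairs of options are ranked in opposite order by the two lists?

Assign each item its position (1..6) in the first ordering, then rewrite the second ordering as that position sequence:
positions: Sam→1, Wes→2, Tara→3, Fay→4, Omar→5, Hana→6
second ordering as positions: [1, 6, 4, 5, 3, 2]
Discordant pairs = inversions in this position sequence.
1: 0
6: 4, 5, 3, 2 → 4
4: 3, 2 → 2
5: 3, 2 → 2
3: 2 → 1
2: 0
Total: 0 + 4 + 2 + 2 + 1 + 0 = 9

Pairs: 9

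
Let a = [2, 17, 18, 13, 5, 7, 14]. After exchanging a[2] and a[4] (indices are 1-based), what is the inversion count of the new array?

9

Positions 2 and 4 hold 17 and 13; after swapping, the array is [2, 13, 18, 17, 5, 7, 14].
For each element, count later entries that are smaller:
2 → none → 0
13 → 5, 7 → 2
18 → 17, 5, 7, 14 → 4
17 → 5, 7, 14 → 3
5 → none → 0
7 → none → 0
14 → none → 0
Sum: 0 + 2 + 4 + 3 + 0 + 0 + 0 = 9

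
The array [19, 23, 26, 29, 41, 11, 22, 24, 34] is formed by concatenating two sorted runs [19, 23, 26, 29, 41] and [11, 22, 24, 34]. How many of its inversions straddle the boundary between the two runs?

Cross-inversions: 13

Count, for every r in R, how many entries of L exceed r:
r = 11: 19, 23, 26, 29, 41 → 5
r = 22: 23, 26, 29, 41 → 4
r = 24: 26, 29, 41 → 3
r = 34: 41 → 1
Cross-inversions: 5 + 4 + 3 + 1 = 13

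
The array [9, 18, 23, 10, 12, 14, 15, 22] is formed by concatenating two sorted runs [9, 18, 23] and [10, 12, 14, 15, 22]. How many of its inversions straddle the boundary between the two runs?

9

Take each right-half value and tally the left-half values above it:
r = 10: 18, 23 → 2
r = 12: 18, 23 → 2
r = 14: 18, 23 → 2
r = 15: 18, 23 → 2
r = 22: 23 → 1
Cross-inversions: 2 + 2 + 2 + 2 + 1 = 9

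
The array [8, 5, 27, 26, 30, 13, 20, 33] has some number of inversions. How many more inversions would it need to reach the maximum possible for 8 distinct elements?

20 inversions short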